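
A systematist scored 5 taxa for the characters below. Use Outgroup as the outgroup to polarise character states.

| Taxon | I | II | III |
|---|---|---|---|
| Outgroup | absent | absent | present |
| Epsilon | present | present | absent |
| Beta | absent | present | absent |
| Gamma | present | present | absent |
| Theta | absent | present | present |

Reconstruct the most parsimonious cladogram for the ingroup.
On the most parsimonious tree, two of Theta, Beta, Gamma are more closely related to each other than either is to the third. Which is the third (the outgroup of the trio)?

Character polarity is set by the outgroup: the derived state is whichever differs from the outgroup's state, so for III the derived state is 'absent', and for the remaining characters it is 'present'.
Only Epsilon and Gamma show the derived state 'present' for I, supporting them as a clade.
All ingroup taxa share the derived state 'present' for II; it defines the ingroup but does not resolve relationships within it.
III: derived state 'absent' in Beta, Epsilon, and Gamma only — synapomorphy for {Beta, Epsilon, Gamma}.
Most parsimonious ingroup topology: (((Epsilon,Gamma),Beta),Theta).
Gamma and Beta share a more recent common ancestor with each other than either does with Theta, so Theta is the least closely related of the three.

Theta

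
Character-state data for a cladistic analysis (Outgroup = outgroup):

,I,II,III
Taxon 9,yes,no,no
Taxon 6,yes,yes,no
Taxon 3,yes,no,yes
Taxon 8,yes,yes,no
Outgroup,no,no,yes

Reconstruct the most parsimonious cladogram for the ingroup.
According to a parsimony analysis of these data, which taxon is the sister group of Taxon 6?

Character polarity is set by the outgroup: the derived state is whichever differs from the outgroup's state, so for III the derived state is 'no', and for the remaining characters it is 'yes'.
All ingroup taxa share the derived state 'yes' for I; it defines the ingroup but does not resolve relationships within it.
II (derived state 'yes') is shared by Taxon 6 and Taxon 8 — a synapomorphy uniting that clade.
III: derived state 'no' in Taxon 6, Taxon 8, and Taxon 9 only — synapomorphy for {Taxon 6, Taxon 8, Taxon 9}.
Most parsimonious ingroup topology: (((Taxon 8,Taxon 6),Taxon 9),Taxon 3).
Taxon 6 and Taxon 8 form a cherry on this tree, so they are sister taxa.

Taxon 8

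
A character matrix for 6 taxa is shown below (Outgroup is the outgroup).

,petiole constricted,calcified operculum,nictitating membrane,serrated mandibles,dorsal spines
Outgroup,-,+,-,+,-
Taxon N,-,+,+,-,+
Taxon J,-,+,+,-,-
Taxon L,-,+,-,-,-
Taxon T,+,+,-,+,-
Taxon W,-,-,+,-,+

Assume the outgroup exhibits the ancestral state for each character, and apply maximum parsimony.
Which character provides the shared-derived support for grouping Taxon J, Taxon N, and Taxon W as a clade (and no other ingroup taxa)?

nictitating membrane

Character polarity is set by the outgroup: the derived state is whichever differs from the outgroup's state, so for calcified operculum, serrated mandibles the derived state is '-', and for the remaining characters it is '+'.
petiole constricted: derived state '+' in Taxon T only — an autapomorphy, so it tells us nothing about relationships among taxa.
calcified operculum: derived state '-' in Taxon W only — an autapomorphy, so it tells us nothing about relationships among taxa.
nictitating membrane: derived state '+' in Taxon J, Taxon N, and Taxon W only — synapomorphy for {Taxon J, Taxon N, Taxon W}.
serrated mandibles: derived state '-' in Taxon J, Taxon L, Taxon N, and Taxon W only — synapomorphy for {Taxon J, Taxon L, Taxon N, Taxon W}.
dorsal spines: derived state '+' in Taxon N and Taxon W only — synapomorphy for {Taxon N, Taxon W}.
Most parsimonious ingroup topology: ((((Taxon N,Taxon W),Taxon J),Taxon L),Taxon T).
The clade {Taxon J, Taxon N, Taxon W} is supported by nictitating membrane: its derived state '+' occurs in exactly those taxa and in no other taxon (including the outgroup).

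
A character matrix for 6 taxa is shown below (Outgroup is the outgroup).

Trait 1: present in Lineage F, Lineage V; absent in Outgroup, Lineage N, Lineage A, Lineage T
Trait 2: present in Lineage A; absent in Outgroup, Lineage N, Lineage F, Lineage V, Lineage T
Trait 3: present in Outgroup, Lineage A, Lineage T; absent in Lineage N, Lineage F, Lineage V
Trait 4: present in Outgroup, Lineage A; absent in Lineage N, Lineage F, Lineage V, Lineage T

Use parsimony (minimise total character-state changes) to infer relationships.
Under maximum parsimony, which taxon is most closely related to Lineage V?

Character polarity is set by the outgroup: the derived state is whichever differs from the outgroup's state, so for Trait 3, Trait 4 the derived state is 'absent', and for the remaining characters it is 'present'.
Trait 1 (derived state 'present') is shared by Lineage F and Lineage V — a synapomorphy uniting that clade.
Trait 2: derived state 'present' in Lineage A only — an autapomorphy, so it tells us nothing about relationships among taxa.
Trait 3: derived state 'absent' in Lineage F, Lineage N, and Lineage V only — synapomorphy for {Lineage F, Lineage N, Lineage V}.
Only Lineage F, Lineage N, Lineage T, and Lineage V show the derived state 'absent' for Trait 4, supporting them as a clade.
Most parsimonious ingroup topology: (((Lineage N,(Lineage F,Lineage V)),Lineage T),Lineage A).
Lineage V and Lineage F form a cherry on this tree, so they are sister taxa.

Lineage F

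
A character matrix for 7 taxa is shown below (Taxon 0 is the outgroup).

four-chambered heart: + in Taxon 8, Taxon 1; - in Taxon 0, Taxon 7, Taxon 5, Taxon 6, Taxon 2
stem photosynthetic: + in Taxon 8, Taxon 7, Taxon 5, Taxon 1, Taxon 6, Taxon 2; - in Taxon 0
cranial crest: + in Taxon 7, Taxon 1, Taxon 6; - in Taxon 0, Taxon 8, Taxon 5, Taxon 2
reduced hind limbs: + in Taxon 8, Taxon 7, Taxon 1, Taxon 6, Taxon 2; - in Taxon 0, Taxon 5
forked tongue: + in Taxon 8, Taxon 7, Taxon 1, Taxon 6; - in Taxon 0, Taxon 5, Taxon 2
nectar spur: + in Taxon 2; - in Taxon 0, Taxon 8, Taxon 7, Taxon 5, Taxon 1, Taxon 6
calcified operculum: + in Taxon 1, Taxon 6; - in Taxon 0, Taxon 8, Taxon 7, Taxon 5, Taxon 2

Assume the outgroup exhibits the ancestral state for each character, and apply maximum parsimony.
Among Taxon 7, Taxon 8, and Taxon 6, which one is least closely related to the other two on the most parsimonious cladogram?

Taxon 8

The outgroup has state '-' for every character, so '+' is the derived state throughout.
four-chambered heart groups Taxon 1 and Taxon 8, which is incompatible with the clades supported by the remaining characters; treating it as convergent (homoplasy) costs fewer steps than any alternative tree.
stem photosynthetic (derived state '+') is shared by all ingroup taxa — unites the whole ingroup.
cranial crest: derived state '+' in Taxon 1, Taxon 6, and Taxon 7 only — synapomorphy for {Taxon 1, Taxon 6, Taxon 7}.
Only Taxon 1, Taxon 2, Taxon 6, Taxon 7, and Taxon 8 show the derived state '+' for reduced hind limbs, supporting them as a clade.
forked tongue (derived state '+') is shared by Taxon 1, Taxon 6, Taxon 7, and Taxon 8 — a synapomorphy uniting that clade.
nectar spur (derived state '+') is unique to Taxon 2 (autapomorphy; uninformative for grouping).
calcified operculum (derived state '+') is shared by Taxon 1 and Taxon 6 — a synapomorphy uniting that clade.
Most parsimonious ingroup topology: (((Taxon 8,(Taxon 7,(Taxon 1,Taxon 6))),Taxon 2),Taxon 5).
Taxon 6 and Taxon 7 share a more recent common ancestor with each other than either does with Taxon 8, so Taxon 8 is the least closely related of the three.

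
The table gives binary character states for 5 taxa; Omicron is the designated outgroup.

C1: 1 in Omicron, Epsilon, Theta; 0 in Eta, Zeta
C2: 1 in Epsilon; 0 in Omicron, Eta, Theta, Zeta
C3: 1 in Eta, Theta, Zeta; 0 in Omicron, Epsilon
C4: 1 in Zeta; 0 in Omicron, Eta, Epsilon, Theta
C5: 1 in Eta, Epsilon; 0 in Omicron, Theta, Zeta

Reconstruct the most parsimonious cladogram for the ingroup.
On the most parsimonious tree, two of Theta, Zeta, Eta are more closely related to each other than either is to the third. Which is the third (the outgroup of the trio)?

Character polarity is set by the outgroup: the derived state is whichever differs from the outgroup's state, so for C1 the derived state is '0', and for the remaining characters it is '1'.
Only Eta and Zeta show the derived state '0' for C1, supporting them as a clade.
C2 (derived state '1') is unique to Epsilon (autapomorphy; uninformative for grouping).
C3: derived state '1' in Eta, Theta, and Zeta only — synapomorphy for {Eta, Theta, Zeta}.
C4: derived state '1' in Zeta only — an autapomorphy, so it tells us nothing about relationships among taxa.
C5 groups Epsilon and Eta, which is incompatible with the clades supported by the remaining characters; treating it as convergent (homoplasy) costs fewer steps than any alternative tree.
Most parsimonious ingroup topology: ((Theta,(Eta,Zeta)),Epsilon).
Zeta and Eta share a more recent common ancestor with each other than either does with Theta, so Theta is the least closely related of the three.

Theta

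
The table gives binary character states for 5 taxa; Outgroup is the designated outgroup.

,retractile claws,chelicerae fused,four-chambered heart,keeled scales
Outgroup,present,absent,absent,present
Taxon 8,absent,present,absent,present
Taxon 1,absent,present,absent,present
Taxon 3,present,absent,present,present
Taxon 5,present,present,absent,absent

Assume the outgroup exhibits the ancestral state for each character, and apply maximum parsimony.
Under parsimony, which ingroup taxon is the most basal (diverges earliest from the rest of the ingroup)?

Character polarity is set by the outgroup: the derived state is whichever differs from the outgroup's state, so for retractile claws, keeled scales the derived state is 'absent', and for the remaining characters it is 'present'.
Only Taxon 1 and Taxon 8 show the derived state 'absent' for retractile claws, supporting them as a clade.
chelicerae fused: derived state 'present' in Taxon 1, Taxon 5, and Taxon 8 only — synapomorphy for {Taxon 1, Taxon 5, Taxon 8}.
four-chambered heart: derived state 'present' in Taxon 3 only — an autapomorphy, so it tells us nothing about relationships among taxa.
keeled scales (derived state 'absent') is unique to Taxon 5 (autapomorphy; uninformative for grouping).
Most parsimonious ingroup topology: (((Taxon 1,Taxon 8),Taxon 5),Taxon 3).
Taxon 3 is sister to the clade containing all other ingroup taxa, so it is the earliest-diverging (most basal) ingroup lineage.

Taxon 3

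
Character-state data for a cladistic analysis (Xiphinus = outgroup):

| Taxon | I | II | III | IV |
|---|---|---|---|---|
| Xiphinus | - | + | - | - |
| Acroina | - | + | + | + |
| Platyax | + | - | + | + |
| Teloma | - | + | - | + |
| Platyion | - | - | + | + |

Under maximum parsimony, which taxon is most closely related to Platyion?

Character polarity is set by the outgroup: the derived state is whichever differs from the outgroup's state, so for II the derived state is '-', and for the remaining characters it is '+'.
I (derived state '+') is unique to Platyax (autapomorphy; uninformative for grouping).
Only Platyax and Platyion show the derived state '-' for II, supporting them as a clade.
III: derived state '+' in Acroina, Platyax, and Platyion only — synapomorphy for {Acroina, Platyax, Platyion}.
All ingroup taxa share the derived state '+' for IV; it defines the ingroup but does not resolve relationships within it.
Most parsimonious ingroup topology: ((Acroina,(Platyax,Platyion)),Teloma).
Platyion and Platyax form a cherry on this tree, so they are sister taxa.

Platyax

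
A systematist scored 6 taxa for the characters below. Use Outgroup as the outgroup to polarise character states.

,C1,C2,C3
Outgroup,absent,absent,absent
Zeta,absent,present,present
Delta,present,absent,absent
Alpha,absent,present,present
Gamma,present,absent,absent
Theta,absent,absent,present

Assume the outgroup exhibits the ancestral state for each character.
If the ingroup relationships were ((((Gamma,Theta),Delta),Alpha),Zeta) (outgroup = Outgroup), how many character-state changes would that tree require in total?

Map each character onto ((((Gamma,Theta),Delta),Alpha),Zeta) (rooted by Outgroup) and count the minimum state changes it requires (Fitch parsimony):
C1: 2; C2: 2; C3: 3.
Total tree length = 7.

7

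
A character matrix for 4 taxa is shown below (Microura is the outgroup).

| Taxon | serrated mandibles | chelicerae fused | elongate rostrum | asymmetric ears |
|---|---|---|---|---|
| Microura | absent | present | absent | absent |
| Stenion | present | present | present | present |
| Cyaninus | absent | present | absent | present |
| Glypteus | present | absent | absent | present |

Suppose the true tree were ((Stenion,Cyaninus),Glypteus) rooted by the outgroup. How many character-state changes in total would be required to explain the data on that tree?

Map each character onto ((Stenion,Cyaninus),Glypteus) (rooted by Microura) and count the minimum state changes it requires (Fitch parsimony):
serrated mandibles: 2; chelicerae fused: 1; elongate rostrum: 1; asymmetric ears: 1.
Total tree length = 5.

5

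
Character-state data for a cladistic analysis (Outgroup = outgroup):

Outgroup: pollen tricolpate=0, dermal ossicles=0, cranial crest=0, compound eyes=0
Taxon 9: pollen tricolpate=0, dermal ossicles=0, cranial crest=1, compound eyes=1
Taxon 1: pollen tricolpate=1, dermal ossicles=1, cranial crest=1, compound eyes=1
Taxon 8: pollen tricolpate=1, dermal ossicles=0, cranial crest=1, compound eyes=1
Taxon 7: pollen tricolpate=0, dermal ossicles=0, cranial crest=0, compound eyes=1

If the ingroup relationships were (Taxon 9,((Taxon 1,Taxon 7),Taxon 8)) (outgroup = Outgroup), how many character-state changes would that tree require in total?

6

Map each character onto (Taxon 9,((Taxon 1,Taxon 7),Taxon 8)) (rooted by Outgroup) and count the minimum state changes it requires (Fitch parsimony):
pollen tricolpate: 2; dermal ossicles: 1; cranial crest: 2; compound eyes: 1.
Total tree length = 6.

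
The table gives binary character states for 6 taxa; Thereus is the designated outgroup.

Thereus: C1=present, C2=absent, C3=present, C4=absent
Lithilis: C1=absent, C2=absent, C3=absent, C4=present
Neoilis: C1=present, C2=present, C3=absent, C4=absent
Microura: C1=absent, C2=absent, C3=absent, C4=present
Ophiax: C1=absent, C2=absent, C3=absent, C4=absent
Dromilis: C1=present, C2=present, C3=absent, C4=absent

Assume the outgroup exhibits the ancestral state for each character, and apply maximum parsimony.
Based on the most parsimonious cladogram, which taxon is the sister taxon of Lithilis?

Character polarity is set by the outgroup: the derived state is whichever differs from the outgroup's state, so for C1, C3 the derived state is 'absent', and for the remaining characters it is 'present'.
C1: derived state 'absent' in Lithilis, Microura, and Ophiax only — synapomorphy for {Lithilis, Microura, Ophiax}.
Only Dromilis and Neoilis show the derived state 'present' for C2, supporting them as a clade.
C3 (derived state 'absent') is shared by all ingroup taxa — unites the whole ingroup.
C4 (derived state 'present') is shared by Lithilis and Microura — a synapomorphy uniting that clade.
Most parsimonious ingroup topology: (((Lithilis,Microura),Ophiax),(Neoilis,Dromilis)).
Lithilis and Microura form a cherry on this tree, so they are sister taxa.

Microura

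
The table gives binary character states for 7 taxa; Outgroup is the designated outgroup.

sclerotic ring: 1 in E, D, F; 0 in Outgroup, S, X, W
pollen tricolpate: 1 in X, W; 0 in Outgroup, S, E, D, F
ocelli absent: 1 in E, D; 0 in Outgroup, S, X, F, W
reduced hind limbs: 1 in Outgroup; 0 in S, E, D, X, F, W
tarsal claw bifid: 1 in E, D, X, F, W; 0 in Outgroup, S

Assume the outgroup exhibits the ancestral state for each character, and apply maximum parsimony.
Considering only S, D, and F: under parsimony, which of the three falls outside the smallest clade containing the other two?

Character polarity is set by the outgroup: the derived state is whichever differs from the outgroup's state, so for reduced hind limbs the derived state is '0', and for the remaining characters it is '1'.
sclerotic ring: derived state '1' in D, E, and F only — synapomorphy for {D, E, F}.
Only W and X show the derived state '1' for pollen tricolpate, supporting them as a clade.
ocelli absent: derived state '1' in D and E only — synapomorphy for {D, E}.
All ingroup taxa share the derived state '0' for reduced hind limbs; it defines the ingroup but does not resolve relationships within it.
tarsal claw bifid (derived state '1') is shared by D, E, F, W, and X — a synapomorphy uniting that clade.
Most parsimonious ingroup topology: (S,((X,W),(F,(D,E)))).
D and F share a more recent common ancestor with each other than either does with S, so S is the least closely related of the three.

S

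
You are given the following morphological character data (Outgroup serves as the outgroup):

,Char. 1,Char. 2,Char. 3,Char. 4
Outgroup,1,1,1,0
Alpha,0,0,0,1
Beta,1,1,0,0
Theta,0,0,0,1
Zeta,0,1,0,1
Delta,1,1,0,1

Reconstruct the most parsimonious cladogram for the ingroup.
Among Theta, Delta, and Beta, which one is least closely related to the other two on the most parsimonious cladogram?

Beta

Character polarity is set by the outgroup: the derived state is whichever differs from the outgroup's state, so for Char. 1, Char. 2, Char. 3 the derived state is '0', and for the remaining characters it is '1'.
Char. 1: derived state '0' in Alpha, Theta, and Zeta only — synapomorphy for {Alpha, Theta, Zeta}.
Char. 2 (derived state '0') is shared by Alpha and Theta — a synapomorphy uniting that clade.
Char. 3 (derived state '0') is shared by all ingroup taxa — unites the whole ingroup.
Only Alpha, Delta, Theta, and Zeta show the derived state '1' for Char. 4, supporting them as a clade.
Most parsimonious ingroup topology: ((((Alpha,Theta),Zeta),Delta),Beta).
Delta and Theta share a more recent common ancestor with each other than either does with Beta, so Beta is the least closely related of the three.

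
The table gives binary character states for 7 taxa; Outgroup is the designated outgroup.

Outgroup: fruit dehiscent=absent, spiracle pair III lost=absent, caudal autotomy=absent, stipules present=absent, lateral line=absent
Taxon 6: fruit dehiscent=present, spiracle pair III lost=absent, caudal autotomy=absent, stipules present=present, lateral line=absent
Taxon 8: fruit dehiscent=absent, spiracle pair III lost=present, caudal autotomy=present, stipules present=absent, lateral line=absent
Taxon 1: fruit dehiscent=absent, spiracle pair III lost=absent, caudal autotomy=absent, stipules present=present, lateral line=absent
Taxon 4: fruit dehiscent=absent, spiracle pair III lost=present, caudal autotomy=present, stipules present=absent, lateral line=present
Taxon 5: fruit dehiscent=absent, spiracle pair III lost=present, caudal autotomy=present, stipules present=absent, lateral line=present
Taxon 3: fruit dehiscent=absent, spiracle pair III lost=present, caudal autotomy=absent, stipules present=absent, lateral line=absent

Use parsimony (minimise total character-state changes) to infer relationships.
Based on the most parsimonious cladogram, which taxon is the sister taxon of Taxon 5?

The outgroup has state 'absent' for every character, so 'present' is the derived state throughout.
fruit dehiscent (derived state 'present') is unique to Taxon 6 (autapomorphy; uninformative for grouping).
spiracle pair III lost: derived state 'present' in Taxon 3, Taxon 4, Taxon 5, and Taxon 8 only — synapomorphy for {Taxon 3, Taxon 4, Taxon 5, Taxon 8}.
caudal autotomy (derived state 'present') is shared by Taxon 4, Taxon 5, and Taxon 8 — a synapomorphy uniting that clade.
stipules present: derived state 'present' in Taxon 1 and Taxon 6 only — synapomorphy for {Taxon 1, Taxon 6}.
Only Taxon 4 and Taxon 5 show the derived state 'present' for lateral line, supporting them as a clade.
Most parsimonious ingroup topology: ((Taxon 6,Taxon 1),((Taxon 8,(Taxon 4,Taxon 5)),Taxon 3)).
Taxon 5 and Taxon 4 form a cherry on this tree, so they are sister taxa.

Taxon 4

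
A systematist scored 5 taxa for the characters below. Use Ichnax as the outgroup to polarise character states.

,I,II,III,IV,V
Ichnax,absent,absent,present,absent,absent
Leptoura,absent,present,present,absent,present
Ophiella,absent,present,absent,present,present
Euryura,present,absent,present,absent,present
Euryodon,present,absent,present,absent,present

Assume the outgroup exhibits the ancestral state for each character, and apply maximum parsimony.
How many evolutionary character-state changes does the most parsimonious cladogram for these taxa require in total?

Character polarity is set by the outgroup: the derived state is whichever differs from the outgroup's state, so for III the derived state is 'absent', and for the remaining characters it is 'present'.
I (derived state 'present') is shared by Euryodon and Euryura — a synapomorphy uniting that clade.
II: derived state 'present' in Leptoura and Ophiella only — synapomorphy for {Leptoura, Ophiella}.
III: derived state 'absent' in Ophiella only — an autapomorphy, so it tells us nothing about relationships among taxa.
IV: derived state 'present' in Ophiella only — an autapomorphy, so it tells us nothing about relationships among taxa.
V (derived state 'present') is shared by all ingroup taxa — unites the whole ingroup.
Most parsimonious ingroup topology: ((Ophiella,Leptoura),(Euryura,Euryodon)).
Changes per character on this tree: I: 1; II: 1; III: 1; IV: 1; V: 1.
Total = 5.

5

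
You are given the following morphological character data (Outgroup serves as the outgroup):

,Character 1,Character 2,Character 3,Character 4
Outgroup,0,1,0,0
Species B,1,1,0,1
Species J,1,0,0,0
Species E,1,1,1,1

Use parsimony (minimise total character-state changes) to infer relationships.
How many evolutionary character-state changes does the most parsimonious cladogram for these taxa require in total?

4

Character polarity is set by the outgroup: the derived state is whichever differs from the outgroup's state, so for Character 2 the derived state is '0', and for the remaining characters it is '1'.
All ingroup taxa share the derived state '1' for Character 1; it defines the ingroup but does not resolve relationships within it.
Character 2 (derived state '0') is unique to Species J (autapomorphy; uninformative for grouping).
Character 3: derived state '1' in Species E only — an autapomorphy, so it tells us nothing about relationships among taxa.
Character 4 (derived state '1') is shared by Species B and Species E — a synapomorphy uniting that clade.
Most parsimonious ingroup topology: ((Species B,Species E),Species J).
Changes per character on this tree: Character 1: 1; Character 2: 1; Character 3: 1; Character 4: 1.
Total = 4.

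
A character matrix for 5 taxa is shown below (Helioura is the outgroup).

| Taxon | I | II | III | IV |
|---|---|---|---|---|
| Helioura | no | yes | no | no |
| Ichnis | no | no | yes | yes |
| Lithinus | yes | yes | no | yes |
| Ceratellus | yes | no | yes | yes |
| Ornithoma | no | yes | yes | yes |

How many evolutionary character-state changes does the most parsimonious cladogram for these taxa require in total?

Character polarity is set by the outgroup: the derived state is whichever differs from the outgroup's state, so for II the derived state is 'no', and for the remaining characters it is 'yes'.
I (state 'yes') occurs in Ceratellus and Lithinus but conflicts with the nesting implied by the other characters — most parsimoniously interpreted as homoplasy.
II (derived state 'no') is shared by Ceratellus and Ichnis — a synapomorphy uniting that clade.
III (derived state 'yes') is shared by Ceratellus, Ichnis, and Ornithoma — a synapomorphy uniting that clade.
IV (derived state 'yes') is shared by all ingroup taxa — unites the whole ingroup.
Most parsimonious ingroup topology: (((Ichnis,Ceratellus),Ornithoma),Lithinus).
Changes per character on this tree: I: 2; II: 1; III: 1; IV: 1.
Total = 5.

5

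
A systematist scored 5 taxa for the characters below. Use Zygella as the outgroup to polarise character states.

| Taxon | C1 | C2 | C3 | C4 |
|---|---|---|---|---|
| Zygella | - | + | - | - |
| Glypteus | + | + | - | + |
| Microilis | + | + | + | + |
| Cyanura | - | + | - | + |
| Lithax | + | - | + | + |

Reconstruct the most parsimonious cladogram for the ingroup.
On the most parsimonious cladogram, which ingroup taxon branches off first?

Character polarity is set by the outgroup: the derived state is whichever differs from the outgroup's state, so for C2 the derived state is '-', and for the remaining characters it is '+'.
C1: derived state '+' in Glypteus, Lithax, and Microilis only — synapomorphy for {Glypteus, Lithax, Microilis}.
C2: derived state '-' in Lithax only — an autapomorphy, so it tells us nothing about relationships among taxa.
C3: derived state '+' in Lithax and Microilis only — synapomorphy for {Lithax, Microilis}.
All ingroup taxa share the derived state '+' for C4; it defines the ingroup but does not resolve relationships within it.
Most parsimonious ingroup topology: ((Glypteus,(Microilis,Lithax)),Cyanura).
Cyanura is sister to the clade containing all other ingroup taxa, so it is the earliest-diverging (most basal) ingroup lineage.

Cyanura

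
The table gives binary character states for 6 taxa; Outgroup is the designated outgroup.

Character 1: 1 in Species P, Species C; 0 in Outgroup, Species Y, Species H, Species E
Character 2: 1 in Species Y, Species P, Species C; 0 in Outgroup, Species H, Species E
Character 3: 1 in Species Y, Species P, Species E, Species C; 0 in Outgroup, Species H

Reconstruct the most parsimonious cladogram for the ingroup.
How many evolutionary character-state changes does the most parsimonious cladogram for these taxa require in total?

The outgroup has state '0' for every character, so '1' is the derived state throughout.
Only Species C and Species P show the derived state '1' for Character 1, supporting them as a clade.
Character 2 (derived state '1') is shared by Species C, Species P, and Species Y — a synapomorphy uniting that clade.
Only Species C, Species E, Species P, and Species Y show the derived state '1' for Character 3, supporting them as a clade.
Most parsimonious ingroup topology: (((Species Y,(Species P,Species C)),Species E),Species H).
Changes per character on this tree: Character 1: 1; Character 2: 1; Character 3: 1.
Total = 3.

3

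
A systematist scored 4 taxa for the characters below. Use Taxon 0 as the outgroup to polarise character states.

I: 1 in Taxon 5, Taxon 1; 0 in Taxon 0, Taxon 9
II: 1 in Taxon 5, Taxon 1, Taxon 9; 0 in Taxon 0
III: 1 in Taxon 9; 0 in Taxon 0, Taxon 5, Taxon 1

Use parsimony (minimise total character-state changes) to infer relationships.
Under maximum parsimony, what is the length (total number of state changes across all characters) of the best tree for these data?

3

The outgroup has state '0' for every character, so '1' is the derived state throughout.
Only Taxon 1 and Taxon 5 show the derived state '1' for I, supporting them as a clade.
All ingroup taxa share the derived state '1' for II; it defines the ingroup but does not resolve relationships within it.
III (derived state '1') is unique to Taxon 9 (autapomorphy; uninformative for grouping).
Most parsimonious ingroup topology: ((Taxon 5,Taxon 1),Taxon 9).
Changes per character on this tree: I: 1; II: 1; III: 1.
Total = 3.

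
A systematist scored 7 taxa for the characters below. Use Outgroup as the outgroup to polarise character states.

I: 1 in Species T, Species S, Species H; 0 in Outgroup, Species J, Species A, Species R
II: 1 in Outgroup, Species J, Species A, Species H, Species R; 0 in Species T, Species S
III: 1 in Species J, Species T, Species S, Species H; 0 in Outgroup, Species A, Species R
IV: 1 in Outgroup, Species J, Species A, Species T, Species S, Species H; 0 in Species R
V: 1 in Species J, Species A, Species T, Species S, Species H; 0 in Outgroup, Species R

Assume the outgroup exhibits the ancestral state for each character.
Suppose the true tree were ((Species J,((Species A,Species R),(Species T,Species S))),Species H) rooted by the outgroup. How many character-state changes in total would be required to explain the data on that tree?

Map each character onto ((Species J,((Species A,Species R),(Species T,Species S))),Species H) (rooted by Outgroup) and count the minimum state changes it requires (Fitch parsimony):
I: 2; II: 1; III: 2; IV: 1; V: 2.
Total tree length = 8.

8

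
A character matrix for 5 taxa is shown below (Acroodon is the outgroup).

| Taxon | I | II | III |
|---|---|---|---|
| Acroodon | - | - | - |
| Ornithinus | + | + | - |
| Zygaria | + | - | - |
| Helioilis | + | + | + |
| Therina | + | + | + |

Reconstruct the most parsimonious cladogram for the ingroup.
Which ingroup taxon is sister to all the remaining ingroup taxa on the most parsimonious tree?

Zygaria

The outgroup has state '-' for every character, so '+' is the derived state throughout.
I (derived state '+') is shared by all ingroup taxa — unites the whole ingroup.
II (derived state '+') is shared by Helioilis, Ornithinus, and Therina — a synapomorphy uniting that clade.
III (derived state '+') is shared by Helioilis and Therina — a synapomorphy uniting that clade.
Most parsimonious ingroup topology: ((Ornithinus,(Helioilis,Therina)),Zygaria).
Zygaria is sister to the clade containing all other ingroup taxa, so it is the earliest-diverging (most basal) ingroup lineage.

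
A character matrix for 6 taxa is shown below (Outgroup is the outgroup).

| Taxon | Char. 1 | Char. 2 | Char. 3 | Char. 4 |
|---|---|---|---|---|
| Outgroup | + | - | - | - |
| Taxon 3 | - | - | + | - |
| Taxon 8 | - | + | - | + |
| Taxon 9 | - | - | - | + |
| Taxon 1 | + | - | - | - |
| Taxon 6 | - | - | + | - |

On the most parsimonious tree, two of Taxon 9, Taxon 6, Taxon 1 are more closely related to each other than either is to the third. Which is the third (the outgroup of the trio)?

Taxon 1

Character polarity is set by the outgroup: the derived state is whichever differs from the outgroup's state, so for Char. 1 the derived state is '-', and for the remaining characters it is '+'.
Only Taxon 3, Taxon 6, Taxon 8, and Taxon 9 show the derived state '-' for Char. 1, supporting them as a clade.
Char. 2: derived state '+' in Taxon 8 only — an autapomorphy, so it tells us nothing about relationships among taxa.
Char. 3: derived state '+' in Taxon 3 and Taxon 6 only — synapomorphy for {Taxon 3, Taxon 6}.
Char. 4 (derived state '+') is shared by Taxon 8 and Taxon 9 — a synapomorphy uniting that clade.
Most parsimonious ingroup topology: (((Taxon 3,Taxon 6),(Taxon 8,Taxon 9)),Taxon 1).
Taxon 6 and Taxon 9 share a more recent common ancestor with each other than either does with Taxon 1, so Taxon 1 is the least closely related of the three.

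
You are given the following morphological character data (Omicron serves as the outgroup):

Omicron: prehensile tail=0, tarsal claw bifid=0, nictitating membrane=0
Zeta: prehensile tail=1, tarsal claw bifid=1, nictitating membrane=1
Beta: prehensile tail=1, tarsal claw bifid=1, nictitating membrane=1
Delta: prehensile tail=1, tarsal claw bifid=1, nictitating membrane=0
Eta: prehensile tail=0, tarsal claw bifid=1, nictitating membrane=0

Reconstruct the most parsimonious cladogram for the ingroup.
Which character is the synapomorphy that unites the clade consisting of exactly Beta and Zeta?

The outgroup has state '0' for every character, so '1' is the derived state throughout.
prehensile tail (derived state '1') is shared by Beta, Delta, and Zeta — a synapomorphy uniting that clade.
All ingroup taxa share the derived state '1' for tarsal claw bifid; it defines the ingroup but does not resolve relationships within it.
Only Beta and Zeta show the derived state '1' for nictitating membrane, supporting them as a clade.
Most parsimonious ingroup topology: (((Zeta,Beta),Delta),Eta).
The clade {Beta, Zeta} is supported by nictitating membrane: its derived state '1' occurs in exactly those taxa and in no other taxon (including the outgroup).

nictitating membrane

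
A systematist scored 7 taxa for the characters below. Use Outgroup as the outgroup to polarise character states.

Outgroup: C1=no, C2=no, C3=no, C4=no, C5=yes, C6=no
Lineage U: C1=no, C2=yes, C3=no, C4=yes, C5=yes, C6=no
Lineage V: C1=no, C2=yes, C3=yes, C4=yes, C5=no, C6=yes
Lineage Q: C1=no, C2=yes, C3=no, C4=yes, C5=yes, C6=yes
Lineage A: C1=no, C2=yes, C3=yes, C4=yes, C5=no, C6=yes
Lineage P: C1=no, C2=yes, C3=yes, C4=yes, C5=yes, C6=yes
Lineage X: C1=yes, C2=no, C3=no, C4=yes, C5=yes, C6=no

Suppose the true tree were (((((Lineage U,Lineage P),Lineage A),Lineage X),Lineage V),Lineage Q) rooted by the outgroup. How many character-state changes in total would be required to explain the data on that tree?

Map each character onto (((((Lineage U,Lineage P),Lineage A),Lineage X),Lineage V),Lineage Q) (rooted by Outgroup) and count the minimum state changes it requires (Fitch parsimony):
C1: 1; C2: 2; C3: 3; C4: 1; C5: 2; C6: 3.
Total tree length = 12.

12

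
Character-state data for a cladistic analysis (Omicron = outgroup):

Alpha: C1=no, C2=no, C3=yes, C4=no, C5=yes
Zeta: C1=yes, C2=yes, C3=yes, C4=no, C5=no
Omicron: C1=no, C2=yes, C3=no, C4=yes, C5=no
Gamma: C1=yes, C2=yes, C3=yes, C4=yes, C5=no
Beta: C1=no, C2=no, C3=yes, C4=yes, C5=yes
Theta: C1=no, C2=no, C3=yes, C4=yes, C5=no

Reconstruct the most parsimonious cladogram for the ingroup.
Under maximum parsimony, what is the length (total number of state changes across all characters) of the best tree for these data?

Character polarity is set by the outgroup: the derived state is whichever differs from the outgroup's state, so for C2, C4 the derived state is 'no', and for the remaining characters it is 'yes'.
C1: derived state 'yes' in Gamma and Zeta only — synapomorphy for {Gamma, Zeta}.
Only Alpha, Beta, and Theta show the derived state 'no' for C2, supporting them as a clade.
All ingroup taxa share the derived state 'yes' for C3; it defines the ingroup but does not resolve relationships within it.
C4 groups Alpha and Zeta, which is incompatible with the clades supported by the remaining characters; treating it as convergent (homoplasy) costs fewer steps than any alternative tree.
C5: derived state 'yes' in Alpha and Beta only — synapomorphy for {Alpha, Beta}.
Most parsimonious ingroup topology: (((Beta,Alpha),Theta),(Zeta,Gamma)).
Changes per character on this tree: C1: 1; C2: 1; C3: 1; C4: 2; C5: 1.
Total = 6.

6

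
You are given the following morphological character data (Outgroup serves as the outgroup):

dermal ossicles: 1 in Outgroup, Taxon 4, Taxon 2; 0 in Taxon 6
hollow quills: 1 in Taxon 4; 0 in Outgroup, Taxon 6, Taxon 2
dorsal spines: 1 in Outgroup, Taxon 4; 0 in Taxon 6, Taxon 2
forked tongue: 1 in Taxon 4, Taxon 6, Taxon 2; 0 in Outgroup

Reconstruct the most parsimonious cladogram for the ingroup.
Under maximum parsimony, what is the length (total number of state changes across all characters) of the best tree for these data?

4

Character polarity is set by the outgroup: the derived state is whichever differs from the outgroup's state, so for dermal ossicles, dorsal spines the derived state is '0', and for the remaining characters it is '1'.
dermal ossicles: derived state '0' in Taxon 6 only — an autapomorphy, so it tells us nothing about relationships among taxa.
hollow quills (derived state '1') is unique to Taxon 4 (autapomorphy; uninformative for grouping).
dorsal spines (derived state '0') is shared by Taxon 2 and Taxon 6 — a synapomorphy uniting that clade.
All ingroup taxa share the derived state '1' for forked tongue; it defines the ingroup but does not resolve relationships within it.
Most parsimonious ingroup topology: (Taxon 4,(Taxon 6,Taxon 2)).
Changes per character on this tree: dermal ossicles: 1; hollow quills: 1; dorsal spines: 1; forked tongue: 1.
Total = 4.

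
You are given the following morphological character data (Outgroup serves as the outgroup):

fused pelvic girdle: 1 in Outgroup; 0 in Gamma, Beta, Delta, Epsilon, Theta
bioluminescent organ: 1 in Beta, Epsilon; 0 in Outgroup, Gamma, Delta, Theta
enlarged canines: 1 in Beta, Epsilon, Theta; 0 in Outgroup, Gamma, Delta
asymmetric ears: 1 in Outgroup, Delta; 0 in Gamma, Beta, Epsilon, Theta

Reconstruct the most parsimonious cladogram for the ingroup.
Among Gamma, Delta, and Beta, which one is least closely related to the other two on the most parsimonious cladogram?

Delta

Character polarity is set by the outgroup: the derived state is whichever differs from the outgroup's state, so for fused pelvic girdle, asymmetric ears the derived state is '0', and for the remaining characters it is '1'.
fused pelvic girdle (derived state '0') is shared by all ingroup taxa — unites the whole ingroup.
Only Beta and Epsilon show the derived state '1' for bioluminescent organ, supporting them as a clade.
Only Beta, Epsilon, and Theta show the derived state '1' for enlarged canines, supporting them as a clade.
Only Beta, Epsilon, Gamma, and Theta show the derived state '0' for asymmetric ears, supporting them as a clade.
Most parsimonious ingroup topology: ((Gamma,((Beta,Epsilon),Theta)),Delta).
Gamma and Beta share a more recent common ancestor with each other than either does with Delta, so Delta is the least closely related of the three.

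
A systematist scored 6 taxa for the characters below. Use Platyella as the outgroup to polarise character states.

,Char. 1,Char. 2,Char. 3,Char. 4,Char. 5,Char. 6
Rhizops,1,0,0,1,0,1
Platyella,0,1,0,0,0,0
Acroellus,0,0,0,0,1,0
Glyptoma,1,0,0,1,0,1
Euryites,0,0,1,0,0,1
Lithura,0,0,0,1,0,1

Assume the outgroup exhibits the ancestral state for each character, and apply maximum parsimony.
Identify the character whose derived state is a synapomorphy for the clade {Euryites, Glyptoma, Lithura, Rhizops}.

Character polarity is set by the outgroup: the derived state is whichever differs from the outgroup's state, so for Char. 2 the derived state is '0', and for the remaining characters it is '1'.
Only Glyptoma and Rhizops show the derived state '1' for Char. 1, supporting them as a clade.
All ingroup taxa share the derived state '0' for Char. 2; it defines the ingroup but does not resolve relationships within it.
Char. 3 (derived state '1') is unique to Euryites (autapomorphy; uninformative for grouping).
Char. 4: derived state '1' in Glyptoma, Lithura, and Rhizops only — synapomorphy for {Glyptoma, Lithura, Rhizops}.
Char. 5: derived state '1' in Acroellus only — an autapomorphy, so it tells us nothing about relationships among taxa.
Only Euryites, Glyptoma, Lithura, and Rhizops show the derived state '1' for Char. 6, supporting them as a clade.
Most parsimonious ingroup topology: ((((Glyptoma,Rhizops),Lithura),Euryites),Acroellus).
The clade {Euryites, Glyptoma, Lithura, Rhizops} is supported by Char. 6: its derived state '1' occurs in exactly those taxa and in no other taxon (including the outgroup).

Char. 6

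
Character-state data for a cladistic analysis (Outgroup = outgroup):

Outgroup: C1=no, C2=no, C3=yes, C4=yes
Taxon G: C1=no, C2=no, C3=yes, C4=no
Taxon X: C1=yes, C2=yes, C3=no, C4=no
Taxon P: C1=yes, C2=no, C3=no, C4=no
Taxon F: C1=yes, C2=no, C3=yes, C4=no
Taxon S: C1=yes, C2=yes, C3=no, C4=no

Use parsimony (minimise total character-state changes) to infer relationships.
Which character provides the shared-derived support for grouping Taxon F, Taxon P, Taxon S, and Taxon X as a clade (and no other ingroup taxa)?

C1

Character polarity is set by the outgroup: the derived state is whichever differs from the outgroup's state, so for C3, C4 the derived state is 'no', and for the remaining characters it is 'yes'.
C1: derived state 'yes' in Taxon F, Taxon P, Taxon S, and Taxon X only — synapomorphy for {Taxon F, Taxon P, Taxon S, Taxon X}.
C2: derived state 'yes' in Taxon S and Taxon X only — synapomorphy for {Taxon S, Taxon X}.
C3 (derived state 'no') is shared by Taxon P, Taxon S, and Taxon X — a synapomorphy uniting that clade.
C4 (derived state 'no') is shared by all ingroup taxa — unites the whole ingroup.
Most parsimonious ingroup topology: (Taxon G,(((Taxon X,Taxon S),Taxon P),Taxon F)).
The clade {Taxon F, Taxon P, Taxon S, Taxon X} is supported by C1: its derived state 'yes' occurs in exactly those taxa and in no other taxon (including the outgroup).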